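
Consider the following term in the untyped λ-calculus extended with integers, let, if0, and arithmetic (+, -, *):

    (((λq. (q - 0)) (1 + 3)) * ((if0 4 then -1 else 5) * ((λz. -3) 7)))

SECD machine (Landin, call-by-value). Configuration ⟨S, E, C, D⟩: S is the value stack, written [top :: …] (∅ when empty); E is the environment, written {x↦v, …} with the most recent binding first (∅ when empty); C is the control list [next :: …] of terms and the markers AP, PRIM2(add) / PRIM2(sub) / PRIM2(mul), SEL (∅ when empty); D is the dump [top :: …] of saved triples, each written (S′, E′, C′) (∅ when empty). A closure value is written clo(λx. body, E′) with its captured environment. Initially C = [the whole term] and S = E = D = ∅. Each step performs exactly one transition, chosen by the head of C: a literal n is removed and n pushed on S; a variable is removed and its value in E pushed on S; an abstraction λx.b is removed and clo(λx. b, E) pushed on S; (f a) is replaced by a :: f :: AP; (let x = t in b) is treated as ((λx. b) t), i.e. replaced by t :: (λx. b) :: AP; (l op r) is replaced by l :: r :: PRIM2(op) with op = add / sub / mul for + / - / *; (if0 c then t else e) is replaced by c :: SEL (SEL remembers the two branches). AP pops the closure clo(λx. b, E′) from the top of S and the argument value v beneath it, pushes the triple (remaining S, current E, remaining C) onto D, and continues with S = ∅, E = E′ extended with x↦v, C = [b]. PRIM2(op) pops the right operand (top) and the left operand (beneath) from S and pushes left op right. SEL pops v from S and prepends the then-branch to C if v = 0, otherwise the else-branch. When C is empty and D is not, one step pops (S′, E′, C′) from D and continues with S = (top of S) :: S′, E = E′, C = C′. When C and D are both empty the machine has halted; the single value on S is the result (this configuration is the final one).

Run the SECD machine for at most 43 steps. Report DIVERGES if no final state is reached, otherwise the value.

Answer: -60

Execution trace:
step 0: [S=∅ | E=∅ | C=[(((λq. (q - 0)) (1 + 3)) * ((if0 4 then -1 else 5) * ((λz. -3) 7)))] | D=∅]
step 1: [S=∅ | E=∅ | C=[((λq. (q - 0)) (1 + 3)) :: ((if0 4 then -1 else 5) * ((λz. -3) 7)) :: PRIM2(mul)] | D=∅]
step 2: [S=∅ | E=∅ | C=[(1 + 3) :: (λq. (q - 0)) :: AP :: ((if0 4 then -1 else 5) * ((λz. -3) 7)) :: PRIM2(mul)] | D=∅]
step 3: [S=∅ | E=∅ | C=[1 :: 3 :: PRIM2(add) :: (λq. (q - 0)) :: AP :: ((if0 4 then -1 else 5) * ((λz. -3) 7)) :: PRIM2(mul)] | D=∅]
step 4: [S=[1] | E=∅ | C=[3 :: PRIM2(add) :: (λq. (q - 0)) :: AP :: ((if0 4 then -1 else 5) * ((λz. -3) 7)) :: PRIM2(mul)] | D=∅]
step 5: [S=[3 :: 1] | E=∅ | C=[PRIM2(add) :: (λq. (q - 0)) :: AP :: ((if0 4 then -1 else 5) * ((λz. -3) 7)) :: PRIM2(mul)] | D=∅]
step 6: [S=[4] | E=∅ | C=[(λq. (q - 0)) :: AP :: ((if0 4 then -1 else 5) * ((λz. -3) 7)) :: PRIM2(mul)] | D=∅]
step 7: [S=[clo(λq. (q - 0), ∅) :: 4] | E=∅ | C=[AP :: ((if0 4 then -1 else 5) * ((λz. -3) 7)) :: PRIM2(mul)] | D=∅]
step 8: [S=∅ | E={q↦4} | C=[(q - 0)] | D=[(∅, ∅, [((if0 4 then -1 else 5) * ((λz. -3) 7)) :: PRIM2(mul)])]]
step 9: [S=∅ | E={q↦4} | C=[q :: 0 :: PRIM2(sub)] | D=[(∅, ∅, [((if0 4 then -1 else 5) * ((λz. -3) 7)) :: PRIM2(mul)])]]
step 10: [S=[4] | E={q↦4} | C=[0 :: PRIM2(sub)] | D=[(∅, ∅, [((if0 4 then -1 else 5) * ((λz. -3) 7)) :: PRIM2(mul)])]]
step 11: [S=[0 :: 4] | E={q↦4} | C=[PRIM2(sub)] | D=[(∅, ∅, [((if0 4 then -1 else 5) * ((λz. -3) 7)) :: PRIM2(mul)])]]
step 12: [S=[4] | E={q↦4} | C=∅ | D=[(∅, ∅, [((if0 4 then -1 else 5) * ((λz. -3) 7)) :: PRIM2(mul)])]]
step 13: [S=[4] | E=∅ | C=[((if0 4 then -1 else 5) * ((λz. -3) 7)) :: PRIM2(mul)] | D=∅]
step 14: [S=[4] | E=∅ | C=[(if0 4 then -1 else 5) :: ((λz. -3) 7) :: PRIM2(mul) :: PRIM2(mul)] | D=∅]
step 15: [S=[4] | E=∅ | C=[4 :: SEL :: ((λz. -3) 7) :: PRIM2(mul) :: PRIM2(mul)] | D=∅]
step 16: [S=[4 :: 4] | E=∅ | C=[SEL :: ((λz. -3) 7) :: PRIM2(mul) :: PRIM2(mul)] | D=∅]
step 17: [S=[4] | E=∅ | C=[5 :: ((λz. -3) 7) :: PRIM2(mul) :: PRIM2(mul)] | D=∅]
step 18: [S=[5 :: 4] | E=∅ | C=[((λz. -3) 7) :: PRIM2(mul) :: PRIM2(mul)] | D=∅]
step 19: [S=[5 :: 4] | E=∅ | C=[7 :: (λz. -3) :: AP :: PRIM2(mul) :: PRIM2(mul)] | D=∅]
step 20: [S=[7 :: 5 :: 4] | E=∅ | C=[(λz. -3) :: AP :: PRIM2(mul) :: PRIM2(mul)] | D=∅]
step 21: [S=[clo(λz. -3, ∅) :: 7 :: 5 :: 4] | E=∅ | C=[AP :: PRIM2(mul) :: PRIM2(mul)] | D=∅]
step 22: [S=∅ | E={z↦7} | C=[-3] | D=[([5 :: 4], ∅, [PRIM2(mul) :: PRIM2(mul)])]]
step 23: [S=[-3] | E={z↦7} | C=∅ | D=[([5 :: 4], ∅, [PRIM2(mul) :: PRIM2(mul)])]]
step 24: [S=[-3 :: 5 :: 4] | E=∅ | C=[PRIM2(mul) :: PRIM2(mul)] | D=∅]
step 25: [S=[-15 :: 4] | E=∅ | C=[PRIM2(mul)] | D=∅]
step 26: [S=[-60] | E=∅ | C=∅ | D=∅]
→ final value -60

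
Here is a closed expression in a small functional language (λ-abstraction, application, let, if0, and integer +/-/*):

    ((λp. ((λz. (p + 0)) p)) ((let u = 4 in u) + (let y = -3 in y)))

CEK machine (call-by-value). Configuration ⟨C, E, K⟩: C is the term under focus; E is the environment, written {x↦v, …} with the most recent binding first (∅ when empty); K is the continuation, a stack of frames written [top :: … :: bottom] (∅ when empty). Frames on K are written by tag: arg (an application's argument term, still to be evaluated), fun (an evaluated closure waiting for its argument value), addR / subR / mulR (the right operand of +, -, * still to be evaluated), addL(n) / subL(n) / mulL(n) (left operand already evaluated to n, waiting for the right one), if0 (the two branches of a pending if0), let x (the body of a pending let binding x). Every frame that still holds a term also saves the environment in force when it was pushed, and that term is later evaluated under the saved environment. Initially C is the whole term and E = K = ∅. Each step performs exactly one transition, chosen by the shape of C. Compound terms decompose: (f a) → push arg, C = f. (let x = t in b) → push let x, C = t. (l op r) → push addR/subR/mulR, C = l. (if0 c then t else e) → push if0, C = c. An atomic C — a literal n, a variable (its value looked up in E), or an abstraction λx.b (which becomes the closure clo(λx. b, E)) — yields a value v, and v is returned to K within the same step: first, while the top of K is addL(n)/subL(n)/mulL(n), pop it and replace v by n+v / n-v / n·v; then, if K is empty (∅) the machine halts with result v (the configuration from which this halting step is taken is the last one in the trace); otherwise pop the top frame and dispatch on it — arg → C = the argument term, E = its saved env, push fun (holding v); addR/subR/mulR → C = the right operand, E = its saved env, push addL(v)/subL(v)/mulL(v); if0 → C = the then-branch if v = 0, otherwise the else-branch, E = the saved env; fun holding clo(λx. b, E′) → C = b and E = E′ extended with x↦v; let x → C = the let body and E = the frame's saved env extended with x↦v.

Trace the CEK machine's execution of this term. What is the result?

t=0: ⟨C=((λp. ((λz. (p + 0)) p)) ((let u = 4 in u) + (let y = -3 in y))); E=∅; K=∅⟩
t=1: ⟨C=(λp. ((λz. (p + 0)) p)); E=∅; K=[arg]⟩
t=2: ⟨C=((let u = 4 in u) + (let y = -3 in y)); E=∅; K=[fun]⟩
t=3: ⟨C=(let u = 4 in u); E=∅; K=[addR :: fun]⟩
t=4: ⟨C=4; E=∅; K=[let u :: addR :: fun]⟩
t=5: ⟨C=u; E={u↦4}; K=[addR :: fun]⟩
t=6: ⟨C=(let y = -3 in y); E=∅; K=[addL(4) :: fun]⟩
t=7: ⟨C=-3; E=∅; K=[let y :: addL(4) :: fun]⟩
t=8: ⟨C=y; E={y↦-3}; K=[addL(4) :: fun]⟩
t=9: ⟨C=((λz. (p + 0)) p); E={p↦1}; K=∅⟩
t=10: ⟨C=(λz. (p + 0)); E={p↦1}; K=[arg]⟩
t=11: ⟨C=p; E={p↦1}; K=[fun]⟩
t=12: ⟨C=(p + 0); E={z↦1, p↦1}; K=∅⟩
t=13: ⟨C=p; E={z↦1, p↦1}; K=[addR]⟩
t=14: ⟨C=0; E={z↦1, p↦1}; K=[addL(1)]⟩
→ final value 1

Answer: 1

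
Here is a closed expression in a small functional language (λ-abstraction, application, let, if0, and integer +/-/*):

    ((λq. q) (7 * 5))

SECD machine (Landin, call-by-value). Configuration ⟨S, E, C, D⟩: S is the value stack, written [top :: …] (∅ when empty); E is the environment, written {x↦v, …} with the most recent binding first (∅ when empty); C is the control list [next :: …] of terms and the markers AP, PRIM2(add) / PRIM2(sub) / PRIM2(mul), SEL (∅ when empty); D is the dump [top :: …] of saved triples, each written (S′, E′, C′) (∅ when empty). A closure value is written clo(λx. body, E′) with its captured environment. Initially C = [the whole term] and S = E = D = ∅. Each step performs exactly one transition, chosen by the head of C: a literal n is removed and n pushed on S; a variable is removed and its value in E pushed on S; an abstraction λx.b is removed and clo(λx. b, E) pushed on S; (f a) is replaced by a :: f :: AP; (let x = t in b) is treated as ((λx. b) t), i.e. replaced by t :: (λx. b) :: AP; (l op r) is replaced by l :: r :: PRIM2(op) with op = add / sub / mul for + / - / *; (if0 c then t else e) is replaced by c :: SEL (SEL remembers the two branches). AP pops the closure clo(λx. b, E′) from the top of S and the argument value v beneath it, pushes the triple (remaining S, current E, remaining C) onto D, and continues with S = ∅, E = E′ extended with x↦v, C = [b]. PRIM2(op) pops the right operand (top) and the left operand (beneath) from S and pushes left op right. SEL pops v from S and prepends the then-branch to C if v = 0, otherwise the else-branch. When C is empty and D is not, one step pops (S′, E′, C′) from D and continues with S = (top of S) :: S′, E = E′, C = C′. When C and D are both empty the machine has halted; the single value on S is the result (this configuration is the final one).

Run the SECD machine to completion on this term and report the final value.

t=0: [S=∅ | E=∅ | C=[((λq. q) (7 * 5))] | D=∅]
t=1: [S=∅ | E=∅ | C=[(7 * 5) :: (λq. q) :: AP] | D=∅]
t=2: [S=∅ | E=∅ | C=[7 :: 5 :: PRIM2(mul) :: (λq. q) :: AP] | D=∅]
t=3: [S=[7] | E=∅ | C=[5 :: PRIM2(mul) :: (λq. q) :: AP] | D=∅]
t=4: [S=[5 :: 7] | E=∅ | C=[PRIM2(mul) :: (λq. q) :: AP] | D=∅]
t=5: [S=[35] | E=∅ | C=[(λq. q) :: AP] | D=∅]
t=6: [S=[clo(λq. q, ∅) :: 35] | E=∅ | C=[AP] | D=∅]
t=7: [S=∅ | E={q↦35} | C=[q] | D=[(∅, ∅, ∅)]]
t=8: [S=[35] | E={q↦35} | C=∅ | D=[(∅, ∅, ∅)]]
t=9: [S=[35] | E=∅ | C=∅ | D=∅]
→ final value 35

Answer: 35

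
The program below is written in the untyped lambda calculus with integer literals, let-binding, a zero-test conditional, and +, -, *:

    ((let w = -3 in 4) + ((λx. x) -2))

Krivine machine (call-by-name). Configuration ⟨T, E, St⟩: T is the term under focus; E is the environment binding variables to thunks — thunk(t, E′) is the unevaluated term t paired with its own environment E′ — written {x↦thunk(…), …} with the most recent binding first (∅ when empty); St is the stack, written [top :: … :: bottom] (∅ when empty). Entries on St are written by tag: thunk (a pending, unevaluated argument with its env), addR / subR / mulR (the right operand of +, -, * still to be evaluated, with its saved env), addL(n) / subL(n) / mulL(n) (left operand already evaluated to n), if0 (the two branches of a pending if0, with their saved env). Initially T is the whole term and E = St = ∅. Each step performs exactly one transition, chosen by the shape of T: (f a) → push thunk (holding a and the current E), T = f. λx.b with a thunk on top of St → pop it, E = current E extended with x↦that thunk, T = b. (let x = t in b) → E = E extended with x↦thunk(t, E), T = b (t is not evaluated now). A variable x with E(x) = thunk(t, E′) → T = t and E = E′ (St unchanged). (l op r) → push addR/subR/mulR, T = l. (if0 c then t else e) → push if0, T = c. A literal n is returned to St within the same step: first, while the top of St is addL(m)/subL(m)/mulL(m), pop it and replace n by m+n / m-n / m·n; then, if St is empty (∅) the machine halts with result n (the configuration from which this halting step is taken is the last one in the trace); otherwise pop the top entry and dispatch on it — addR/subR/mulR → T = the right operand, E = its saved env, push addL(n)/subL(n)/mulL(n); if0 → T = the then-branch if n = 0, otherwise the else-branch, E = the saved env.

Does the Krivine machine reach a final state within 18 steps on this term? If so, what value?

Answer: 2

Machine steps:
[0] <T=((let w = -3 in 4) + ((λx. x) -2)), E=∅, St=∅>
[1] <T=(let w = -3 in 4), E=∅, St=[addR]>
[2] <T=4, E={w↦thunk(-3, ∅)}, St=[addR]>
[3] <T=((λx. x) -2), E=∅, St=[addL(4)]>
[4] <T=(λx. x), E=∅, St=[thunk :: addL(4)]>
[5] <T=x, E={x↦thunk(-2, ∅)}, St=[addL(4)]>
[6] <T=-2, E=∅, St=[addL(4)]>
→ final value 2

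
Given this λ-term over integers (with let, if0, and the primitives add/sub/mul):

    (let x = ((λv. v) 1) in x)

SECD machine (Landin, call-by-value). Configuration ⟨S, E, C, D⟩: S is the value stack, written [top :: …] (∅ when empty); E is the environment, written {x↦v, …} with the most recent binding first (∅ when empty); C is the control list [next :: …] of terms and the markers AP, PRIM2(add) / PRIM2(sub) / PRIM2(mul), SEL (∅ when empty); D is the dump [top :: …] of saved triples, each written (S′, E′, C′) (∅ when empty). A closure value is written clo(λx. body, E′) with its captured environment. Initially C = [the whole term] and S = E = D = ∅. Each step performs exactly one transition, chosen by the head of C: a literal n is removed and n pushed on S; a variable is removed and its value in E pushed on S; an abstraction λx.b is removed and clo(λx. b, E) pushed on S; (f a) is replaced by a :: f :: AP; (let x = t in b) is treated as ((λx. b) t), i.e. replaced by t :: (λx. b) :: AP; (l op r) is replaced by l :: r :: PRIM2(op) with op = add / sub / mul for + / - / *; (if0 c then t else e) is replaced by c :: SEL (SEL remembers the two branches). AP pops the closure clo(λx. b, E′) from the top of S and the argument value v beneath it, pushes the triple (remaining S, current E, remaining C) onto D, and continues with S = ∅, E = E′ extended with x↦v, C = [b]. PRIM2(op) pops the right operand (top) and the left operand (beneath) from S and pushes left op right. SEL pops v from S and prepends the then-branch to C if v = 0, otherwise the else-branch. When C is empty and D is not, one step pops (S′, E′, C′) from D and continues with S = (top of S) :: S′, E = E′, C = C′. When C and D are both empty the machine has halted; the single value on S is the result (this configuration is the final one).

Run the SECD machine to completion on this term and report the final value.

[0] ⟨S=∅; E=∅; C=[(let x = ((λv. v) 1) in x)]; D=∅⟩
[1] ⟨S=∅; E=∅; C=[((λv. v) 1) :: (λx. x) :: AP]; D=∅⟩
[2] ⟨S=∅; E=∅; C=[1 :: (λv. v) :: AP :: (λx. x) :: AP]; D=∅⟩
[3] ⟨S=[1]; E=∅; C=[(λv. v) :: AP :: (λx. x) :: AP]; D=∅⟩
[4] ⟨S=[clo(λv. v, ∅) :: 1]; E=∅; C=[AP :: (λx. x) :: AP]; D=∅⟩
[5] ⟨S=∅; E={v↦1}; C=[v]; D=[(∅, ∅, [(λx. x) :: AP])]⟩
[6] ⟨S=[1]; E={v↦1}; C=∅; D=[(∅, ∅, [(λx. x) :: AP])]⟩
[7] ⟨S=[1]; E=∅; C=[(λx. x) :: AP]; D=∅⟩
[8] ⟨S=[clo(λx. x, ∅) :: 1]; E=∅; C=[AP]; D=∅⟩
[9] ⟨S=∅; E={x↦1}; C=[x]; D=[(∅, ∅, ∅)]⟩
[10] ⟨S=[1]; E={x↦1}; C=∅; D=[(∅, ∅, ∅)]⟩
[11] ⟨S=[1]; E=∅; C=∅; D=∅⟩
→ final value 1

Answer: 1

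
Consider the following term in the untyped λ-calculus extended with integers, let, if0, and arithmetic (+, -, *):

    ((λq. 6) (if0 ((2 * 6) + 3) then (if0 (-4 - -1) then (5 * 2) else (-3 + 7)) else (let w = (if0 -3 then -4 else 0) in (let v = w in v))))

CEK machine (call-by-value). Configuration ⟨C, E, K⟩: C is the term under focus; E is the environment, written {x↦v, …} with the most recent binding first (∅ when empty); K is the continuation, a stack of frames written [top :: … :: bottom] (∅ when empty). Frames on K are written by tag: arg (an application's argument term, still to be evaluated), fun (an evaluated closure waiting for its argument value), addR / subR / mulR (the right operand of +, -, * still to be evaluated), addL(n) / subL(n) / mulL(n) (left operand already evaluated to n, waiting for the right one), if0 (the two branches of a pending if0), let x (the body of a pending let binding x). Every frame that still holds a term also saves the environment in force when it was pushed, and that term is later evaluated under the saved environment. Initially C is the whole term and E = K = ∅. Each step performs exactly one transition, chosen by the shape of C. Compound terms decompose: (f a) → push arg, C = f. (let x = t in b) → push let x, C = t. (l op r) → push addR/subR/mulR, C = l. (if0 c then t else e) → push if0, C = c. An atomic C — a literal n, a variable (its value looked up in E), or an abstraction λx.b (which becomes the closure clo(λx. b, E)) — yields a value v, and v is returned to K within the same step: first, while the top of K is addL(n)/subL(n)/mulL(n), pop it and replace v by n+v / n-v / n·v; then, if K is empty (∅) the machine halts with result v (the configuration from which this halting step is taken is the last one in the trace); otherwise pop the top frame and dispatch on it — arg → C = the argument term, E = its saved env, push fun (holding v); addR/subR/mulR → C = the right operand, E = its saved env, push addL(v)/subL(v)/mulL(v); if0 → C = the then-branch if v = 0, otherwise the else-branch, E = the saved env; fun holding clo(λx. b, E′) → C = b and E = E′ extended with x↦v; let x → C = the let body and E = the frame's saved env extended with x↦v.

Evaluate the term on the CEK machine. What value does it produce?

[0] <C=((λq. 6) (if0 ((2 * 6) + 3) then (if0 (-4 - -1) then (5 * 2) else (-3 + 7)) else (let w = (if0 -3 then -4 else 0) in (let v = w in v)))), E=∅, K=∅>
[1] <C=(λq. 6), E=∅, K=[arg]>
[2] <C=(if0 ((2 * 6) + 3) then (if0 (-4 - -1) then (5 * 2) else (-3 + 7)) else (let w = (if0 -3 then -4 else 0) in (let v = w in v))), E=∅, K=[fun]>
[3] <C=((2 * 6) + 3), E=∅, K=[if0 :: fun]>
[4] <C=(2 * 6), E=∅, K=[addR :: if0 :: fun]>
[5] <C=2, E=∅, K=[mulR :: addR :: if0 :: fun]>
[6] <C=6, E=∅, K=[mulL(2) :: addR :: if0 :: fun]>
[7] <C=3, E=∅, K=[addL(12) :: if0 :: fun]>
[8] <C=(let w = (if0 -3 then -4 else 0) in (let v = w in v)), E=∅, K=[fun]>
[9] <C=(if0 -3 then -4 else 0), E=∅, K=[let w :: fun]>
[10] <C=-3, E=∅, K=[if0 :: let w :: fun]>
[11] <C=0, E=∅, K=[let w :: fun]>
[12] <C=(let v = w in v), E={w↦0}, K=[fun]>
[13] <C=w, E={w↦0}, K=[let v :: fun]>
[14] <C=v, E={v↦0, w↦0}, K=[fun]>
[15] <C=6, E={q↦0}, K=∅>
→ final value 6

Answer: 6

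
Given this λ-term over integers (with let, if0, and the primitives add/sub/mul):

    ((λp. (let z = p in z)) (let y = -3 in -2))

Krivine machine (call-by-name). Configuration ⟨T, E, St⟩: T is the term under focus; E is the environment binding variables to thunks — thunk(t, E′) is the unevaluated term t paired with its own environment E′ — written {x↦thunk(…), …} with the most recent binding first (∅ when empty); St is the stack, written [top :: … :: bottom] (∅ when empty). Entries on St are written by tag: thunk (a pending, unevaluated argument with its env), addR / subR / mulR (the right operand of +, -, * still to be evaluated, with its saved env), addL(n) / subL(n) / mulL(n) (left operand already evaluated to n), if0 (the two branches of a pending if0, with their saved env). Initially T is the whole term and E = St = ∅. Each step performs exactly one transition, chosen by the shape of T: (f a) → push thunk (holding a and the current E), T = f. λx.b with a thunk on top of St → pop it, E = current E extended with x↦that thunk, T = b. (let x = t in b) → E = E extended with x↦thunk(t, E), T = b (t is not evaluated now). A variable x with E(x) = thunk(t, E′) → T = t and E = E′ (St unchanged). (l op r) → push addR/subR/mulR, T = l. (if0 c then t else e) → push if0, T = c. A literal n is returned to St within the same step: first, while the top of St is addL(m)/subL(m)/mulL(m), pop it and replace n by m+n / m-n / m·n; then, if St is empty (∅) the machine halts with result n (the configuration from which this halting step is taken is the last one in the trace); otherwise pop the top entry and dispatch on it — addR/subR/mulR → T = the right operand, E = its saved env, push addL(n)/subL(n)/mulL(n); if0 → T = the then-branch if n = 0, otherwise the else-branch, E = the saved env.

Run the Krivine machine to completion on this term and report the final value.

Answer: -2

Execution trace:
0. [T=((λp. (let z = p in z)) (let y = -3 in -2)) | E=∅ | St=∅]
1. [T=(λp. (let z = p in z)) | E=∅ | St=[thunk]]
2. [T=(let z = p in z) | E={p↦thunk((let y = -3 in -2), ∅)} | St=∅]
3. [T=z | E={z↦thunk(p, {p↦thunk((let y = -3 in -2), ∅)}), p↦thunk((let y = -3 in -2), ∅)} | St=∅]
4. [T=p | E={p↦thunk((let y = -3 in -2), ∅)} | St=∅]
5. [T=(let y = -3 in -2) | E=∅ | St=∅]
6. [T=-2 | E={y↦thunk(-3, ∅)} | St=∅]
→ final value -2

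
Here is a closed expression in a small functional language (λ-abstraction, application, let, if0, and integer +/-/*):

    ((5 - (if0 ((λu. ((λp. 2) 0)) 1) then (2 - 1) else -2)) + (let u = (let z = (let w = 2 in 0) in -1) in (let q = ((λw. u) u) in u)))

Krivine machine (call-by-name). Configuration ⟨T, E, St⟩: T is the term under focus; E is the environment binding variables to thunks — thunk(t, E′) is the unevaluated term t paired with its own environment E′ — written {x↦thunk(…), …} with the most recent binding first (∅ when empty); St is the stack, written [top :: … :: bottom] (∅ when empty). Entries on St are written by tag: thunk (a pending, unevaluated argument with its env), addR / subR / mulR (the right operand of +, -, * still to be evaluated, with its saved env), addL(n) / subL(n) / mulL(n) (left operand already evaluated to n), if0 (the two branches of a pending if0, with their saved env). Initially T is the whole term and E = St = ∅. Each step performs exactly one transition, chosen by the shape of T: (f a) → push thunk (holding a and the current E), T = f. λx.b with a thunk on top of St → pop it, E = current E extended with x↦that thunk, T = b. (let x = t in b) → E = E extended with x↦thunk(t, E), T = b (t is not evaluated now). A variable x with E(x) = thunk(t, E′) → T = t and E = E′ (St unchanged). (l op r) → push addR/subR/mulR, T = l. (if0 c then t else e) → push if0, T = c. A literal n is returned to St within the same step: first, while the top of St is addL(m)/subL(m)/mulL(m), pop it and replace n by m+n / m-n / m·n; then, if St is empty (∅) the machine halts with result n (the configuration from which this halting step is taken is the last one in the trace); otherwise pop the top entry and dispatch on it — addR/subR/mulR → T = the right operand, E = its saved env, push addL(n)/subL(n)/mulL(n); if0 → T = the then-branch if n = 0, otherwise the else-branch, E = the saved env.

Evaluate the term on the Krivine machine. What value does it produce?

0. <T=((5 - (if0 ((λu. ((λp. 2) 0)) 1) then (2 - 1) else -2)) + (let u = (let z = (let w = 2 in 0) in -1) in (let q = ((λw. u) u) in u))), E=∅, St=∅>
1. <T=(5 - (if0 ((λu. ((λp. 2) 0)) 1) then (2 - 1) else -2)), E=∅, St=[addR]>
2. <T=5, E=∅, St=[subR :: addR]>
3. <T=(if0 ((λu. ((λp. 2) 0)) 1) then (2 - 1) else -2), E=∅, St=[subL(5) :: addR]>
4. <T=((λu. ((λp. 2) 0)) 1), E=∅, St=[if0 :: subL(5) :: addR]>
5. <T=(λu. ((λp. 2) 0)), E=∅, St=[thunk :: if0 :: subL(5) :: addR]>
6. <T=((λp. 2) 0), E={u↦thunk(1, ∅)}, St=[if0 :: subL(5) :: addR]>
7. <T=(λp. 2), E={u↦thunk(1, ∅)}, St=[thunk :: if0 :: subL(5) :: addR]>
8. <T=2, E={p↦thunk(0, {u↦thunk(1, ∅)}), u↦thunk(1, ∅)}, St=[if0 :: subL(5) :: addR]>
9. <T=-2, E=∅, St=[subL(5) :: addR]>
10. <T=(let u = (let z = (let w = 2 in 0) in -1) in (let q = ((λw. u) u) in u)), E=∅, St=[addL(7)]>
11. <T=(let q = ((λw. u) u) in u), E={u↦thunk((let z = (let w = 2 in 0) in -1), ∅)}, St=[addL(7)]>
12. <T=u, E={q↦thunk(((λw. u) u), {u↦thunk((let z = (let w = 2 in 0) in -1), ∅)}), u↦thunk((let z = (let w = 2 in 0) in -1), ∅)}, St=[addL(7)]>
13. <T=(let z = (let w = 2 in 0) in -1), E=∅, St=[addL(7)]>
14. <T=-1, E={z↦thunk((let w = 2 in 0), ∅)}, St=[addL(7)]>
→ final value 6

Answer: 6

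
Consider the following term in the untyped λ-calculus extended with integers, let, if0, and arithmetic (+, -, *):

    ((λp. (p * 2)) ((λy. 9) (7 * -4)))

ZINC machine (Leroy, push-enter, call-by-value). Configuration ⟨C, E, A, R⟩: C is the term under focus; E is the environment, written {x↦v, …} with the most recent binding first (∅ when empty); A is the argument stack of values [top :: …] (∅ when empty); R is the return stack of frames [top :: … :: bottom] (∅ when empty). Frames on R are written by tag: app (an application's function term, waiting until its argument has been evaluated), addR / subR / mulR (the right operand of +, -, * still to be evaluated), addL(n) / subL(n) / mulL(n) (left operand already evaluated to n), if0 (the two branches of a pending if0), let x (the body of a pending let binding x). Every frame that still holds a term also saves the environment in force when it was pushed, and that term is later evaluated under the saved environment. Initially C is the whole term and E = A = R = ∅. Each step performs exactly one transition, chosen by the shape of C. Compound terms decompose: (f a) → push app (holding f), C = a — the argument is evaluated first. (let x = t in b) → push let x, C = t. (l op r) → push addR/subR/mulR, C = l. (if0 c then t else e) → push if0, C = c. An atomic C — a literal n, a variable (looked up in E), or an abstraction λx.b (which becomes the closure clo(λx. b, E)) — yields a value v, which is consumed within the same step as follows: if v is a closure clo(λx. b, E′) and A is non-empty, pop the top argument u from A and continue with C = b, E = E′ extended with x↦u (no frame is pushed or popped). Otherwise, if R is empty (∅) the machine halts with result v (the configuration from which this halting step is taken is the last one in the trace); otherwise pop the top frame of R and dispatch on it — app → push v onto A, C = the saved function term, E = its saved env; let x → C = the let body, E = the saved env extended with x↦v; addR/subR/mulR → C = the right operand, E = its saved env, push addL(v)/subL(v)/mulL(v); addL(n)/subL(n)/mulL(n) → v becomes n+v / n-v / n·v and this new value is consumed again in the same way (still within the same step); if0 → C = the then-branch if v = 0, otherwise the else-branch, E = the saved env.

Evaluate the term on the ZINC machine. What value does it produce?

t=0: [C=((λp. (p * 2)) ((λy. 9) (7 * -4))) | E=∅ | A=∅ | R=∅]
t=1: [C=((λy. 9) (7 * -4)) | E=∅ | A=∅ | R=[app]]
t=2: [C=(7 * -4) | E=∅ | A=∅ | R=[app :: app]]
t=3: [C=7 | E=∅ | A=∅ | R=[mulR :: app :: app]]
t=4: [C=-4 | E=∅ | A=∅ | R=[mulL(7) :: app :: app]]
t=5: [C=(λy. 9) | E=∅ | A=[-28] | R=[app]]
t=6: [C=9 | E={y↦-28} | A=∅ | R=[app]]
t=7: [C=(λp. (p * 2)) | E=∅ | A=[9] | R=∅]
t=8: [C=(p * 2) | E={p↦9} | A=∅ | R=∅]
t=9: [C=p | E={p↦9} | A=∅ | R=[mulR]]
t=10: [C=2 | E={p↦9} | A=∅ | R=[mulL(9)]]
→ final value 18

Answer: 18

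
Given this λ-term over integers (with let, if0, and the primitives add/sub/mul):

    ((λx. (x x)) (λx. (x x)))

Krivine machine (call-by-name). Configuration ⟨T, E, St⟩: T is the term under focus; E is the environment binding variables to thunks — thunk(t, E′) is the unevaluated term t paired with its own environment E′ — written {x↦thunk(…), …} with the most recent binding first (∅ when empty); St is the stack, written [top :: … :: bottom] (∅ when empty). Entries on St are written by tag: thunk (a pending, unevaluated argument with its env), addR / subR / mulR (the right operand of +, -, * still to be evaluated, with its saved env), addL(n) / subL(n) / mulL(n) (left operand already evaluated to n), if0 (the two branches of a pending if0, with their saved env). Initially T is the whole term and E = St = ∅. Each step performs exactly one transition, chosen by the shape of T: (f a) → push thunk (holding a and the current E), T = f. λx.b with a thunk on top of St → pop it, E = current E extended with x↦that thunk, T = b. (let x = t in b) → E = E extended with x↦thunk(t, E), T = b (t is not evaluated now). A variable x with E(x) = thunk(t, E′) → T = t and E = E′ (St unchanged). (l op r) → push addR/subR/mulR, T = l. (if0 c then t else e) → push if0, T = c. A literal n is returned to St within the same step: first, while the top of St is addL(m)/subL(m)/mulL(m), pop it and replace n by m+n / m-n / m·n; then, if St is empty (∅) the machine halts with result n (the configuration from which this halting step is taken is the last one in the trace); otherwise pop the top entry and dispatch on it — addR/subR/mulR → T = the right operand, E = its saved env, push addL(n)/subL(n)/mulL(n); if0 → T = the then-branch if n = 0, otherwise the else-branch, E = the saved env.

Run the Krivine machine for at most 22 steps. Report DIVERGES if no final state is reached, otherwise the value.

Answer: DIVERGES (no final state within 22 steps)

Execution trace:
step 0: [T=((λx. (x x)) (λx. (x x))) | E=∅ | St=∅]
step 1: [T=(λx. (x x)) | E=∅ | St=[thunk]]
step 2: [T=(x x) | E={x↦thunk((λx. (x x)), ∅)} | St=∅]
step 3: [T=x | E={x↦thunk((λx. (x x)), ∅)} | St=[thunk]]
step 4: [T=(λx. (x x)) | E=∅ | St=[thunk]]
step 5: [T=(x x) | E={x↦thunk(x, {x↦thunk((λx. (x x)), ∅)})} | St=∅]
step 6: [T=x | E={x↦thunk(x, {x↦thunk((λx. (x x)), ∅)})} | St=[thunk]]
step 7: [T=x | E={x↦thunk((λx. (x x)), ∅)} | St=[thunk]]
step 8: [T=(λx. (x x)) | E=∅ | St=[thunk]]
step 9: [T=(x x) | E={x↦thunk(x, {x↦thunk(x, {x↦thunk((λx. (x x)), ∅)})})} | St=∅]
step 10: [T=x | E={x↦thunk(x, {x↦thunk(x, {x↦thunk((λx. (x x)), ∅)})})} | St=[thunk]]
step 11: [T=x | E={x↦thunk(x, {x↦thunk((λx. (x x)), ∅)})} | St=[thunk]]
step 12: [T=x | E={x↦thunk((λx. (x x)), ∅)} | St=[thunk]]
step 13: [T=(λx. (x x)) | E=∅ | St=[thunk]]
step 14: [T=(x x) | E={x↦thunk(x, {x↦thunk(x, {x↦thunk(x, {x↦thunk((λx. (x x)), ∅)})})})} | St=∅]
step 15: [T=x | E={x↦thunk(x, {x↦thunk(x, {x↦thunk(x, {x↦thunk((λx. (x x)), ∅)})})})} | St=[thunk]]
step 16: [T=x | E={x↦thunk(x, {x↦thunk(x, {x↦thunk((λx. (x x)), ∅)})})} | St=[thunk]]
step 17: [T=x | E={x↦thunk(x, {x↦thunk((λx. (x x)), ∅)})} | St=[thunk]]
step 18: [T=x | E={x↦thunk((λx. (x x)), ∅)} | St=[thunk]]
step 19: [T=(λx. (x x)) | E=∅ | St=[thunk]]
step 20: [T=(x x) | E={x↦thunk(x, {x↦thunk(x, {x↦thunk(x, {x↦thunk(x, {x↦thunk((λx. (x x)), ∅)})})})})} | St=∅]
step 21: [T=x | E={x↦thunk(x, {x↦thunk(x, {x↦thunk(x, {x↦thunk(x, {x↦thunk((λx. (x x)), ∅)})})})})} | St=[thunk]]
step 22: [T=x | E={x↦thunk(x, {x↦thunk(x, {x↦thunk(x, {x↦thunk((λx. (x x)), ∅)})})})} | St=[thunk]]
→ 22 transitions taken and the configuration is still not final: no result within 22 steps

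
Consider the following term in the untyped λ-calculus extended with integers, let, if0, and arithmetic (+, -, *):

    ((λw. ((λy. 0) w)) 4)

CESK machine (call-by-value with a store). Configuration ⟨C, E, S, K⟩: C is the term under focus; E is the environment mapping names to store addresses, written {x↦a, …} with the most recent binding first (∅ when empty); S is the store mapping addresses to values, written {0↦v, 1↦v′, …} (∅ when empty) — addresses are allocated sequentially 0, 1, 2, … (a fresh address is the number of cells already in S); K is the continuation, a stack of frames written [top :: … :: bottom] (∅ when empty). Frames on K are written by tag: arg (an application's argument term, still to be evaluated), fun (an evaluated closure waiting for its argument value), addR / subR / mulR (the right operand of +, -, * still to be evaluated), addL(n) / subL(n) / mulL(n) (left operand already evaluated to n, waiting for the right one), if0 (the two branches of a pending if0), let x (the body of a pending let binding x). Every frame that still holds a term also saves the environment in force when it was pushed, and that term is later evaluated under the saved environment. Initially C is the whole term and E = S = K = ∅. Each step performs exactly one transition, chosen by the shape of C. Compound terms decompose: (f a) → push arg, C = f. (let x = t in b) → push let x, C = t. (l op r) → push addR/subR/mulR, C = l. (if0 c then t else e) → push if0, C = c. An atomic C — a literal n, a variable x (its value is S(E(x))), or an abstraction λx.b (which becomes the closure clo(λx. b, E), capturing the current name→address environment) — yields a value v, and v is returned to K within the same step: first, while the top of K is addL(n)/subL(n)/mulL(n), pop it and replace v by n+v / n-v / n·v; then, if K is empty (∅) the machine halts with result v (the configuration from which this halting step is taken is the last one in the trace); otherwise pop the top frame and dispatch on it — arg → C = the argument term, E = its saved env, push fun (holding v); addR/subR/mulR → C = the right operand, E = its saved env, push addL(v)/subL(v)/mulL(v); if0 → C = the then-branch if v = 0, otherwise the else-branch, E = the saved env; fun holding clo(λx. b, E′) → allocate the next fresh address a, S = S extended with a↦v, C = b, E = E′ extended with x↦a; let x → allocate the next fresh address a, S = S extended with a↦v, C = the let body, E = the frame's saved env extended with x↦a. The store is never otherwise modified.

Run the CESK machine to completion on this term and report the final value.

Answer: 0

Execution trace:
[0] ⟨C=((λw. ((λy. 0) w)) 4); E=∅; S=∅; K=∅⟩
[1] ⟨C=(λw. ((λy. 0) w)); E=∅; S=∅; K=[arg]⟩
[2] ⟨C=4; E=∅; S=∅; K=[fun]⟩
[3] ⟨C=((λy. 0) w); E={w↦0}; S={0↦4}; K=∅⟩
[4] ⟨C=(λy. 0); E={w↦0}; S={0↦4}; K=[arg]⟩
[5] ⟨C=w; E={w↦0}; S={0↦4}; K=[fun]⟩
[6] ⟨C=0; E={y↦1, w↦0}; S={0↦4, 1↦4}; K=∅⟩
→ final value 0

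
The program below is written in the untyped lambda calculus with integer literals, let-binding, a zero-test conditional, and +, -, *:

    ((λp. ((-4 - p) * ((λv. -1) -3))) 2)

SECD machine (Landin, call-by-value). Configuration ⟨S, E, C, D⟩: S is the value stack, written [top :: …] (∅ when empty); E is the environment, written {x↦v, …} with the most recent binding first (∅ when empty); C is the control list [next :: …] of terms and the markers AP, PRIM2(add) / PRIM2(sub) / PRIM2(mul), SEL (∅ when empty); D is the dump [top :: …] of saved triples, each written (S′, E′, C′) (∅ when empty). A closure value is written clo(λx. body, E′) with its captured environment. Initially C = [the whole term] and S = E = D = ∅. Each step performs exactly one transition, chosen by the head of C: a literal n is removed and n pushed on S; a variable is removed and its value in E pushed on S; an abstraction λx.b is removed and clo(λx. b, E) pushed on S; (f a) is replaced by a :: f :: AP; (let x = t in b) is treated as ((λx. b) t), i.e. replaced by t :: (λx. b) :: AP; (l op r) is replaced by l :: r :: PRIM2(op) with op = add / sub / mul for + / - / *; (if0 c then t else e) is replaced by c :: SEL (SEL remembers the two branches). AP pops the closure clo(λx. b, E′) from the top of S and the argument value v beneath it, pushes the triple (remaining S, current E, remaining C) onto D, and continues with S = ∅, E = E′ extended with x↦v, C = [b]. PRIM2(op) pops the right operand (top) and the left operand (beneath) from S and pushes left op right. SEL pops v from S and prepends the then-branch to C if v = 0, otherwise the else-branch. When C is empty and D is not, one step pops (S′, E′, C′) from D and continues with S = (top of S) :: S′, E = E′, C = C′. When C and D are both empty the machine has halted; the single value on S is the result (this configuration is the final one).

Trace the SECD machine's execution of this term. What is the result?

Answer: 6

Machine steps:
step 0: ⟨S=∅; E=∅; C=[((λp. ((-4 - p) * ((λv. -1) -3))) 2)]; D=∅⟩
step 1: ⟨S=∅; E=∅; C=[2 :: (λp. ((-4 - p) * ((λv. -1) -3))) :: AP]; D=∅⟩
step 2: ⟨S=[2]; E=∅; C=[(λp. ((-4 - p) * ((λv. -1) -3))) :: AP]; D=∅⟩
step 3: ⟨S=[clo(λp. ((-4 - p) * ((λv. -1) -3)), ∅) :: 2]; E=∅; C=[AP]; D=∅⟩
step 4: ⟨S=∅; E={p↦2}; C=[((-4 - p) * ((λv. -1) -3))]; D=[(∅, ∅, ∅)]⟩
step 5: ⟨S=∅; E={p↦2}; C=[(-4 - p) :: ((λv. -1) -3) :: PRIM2(mul)]; D=[(∅, ∅, ∅)]⟩
step 6: ⟨S=∅; E={p↦2}; C=[-4 :: p :: PRIM2(sub) :: ((λv. -1) -3) :: PRIM2(mul)]; D=[(∅, ∅, ∅)]⟩
step 7: ⟨S=[-4]; E={p↦2}; C=[p :: PRIM2(sub) :: ((λv. -1) -3) :: PRIM2(mul)]; D=[(∅, ∅, ∅)]⟩
step 8: ⟨S=[2 :: -4]; E={p↦2}; C=[PRIM2(sub) :: ((λv. -1) -3) :: PRIM2(mul)]; D=[(∅, ∅, ∅)]⟩
step 9: ⟨S=[-6]; E={p↦2}; C=[((λv. -1) -3) :: PRIM2(mul)]; D=[(∅, ∅, ∅)]⟩
step 10: ⟨S=[-6]; E={p↦2}; C=[-3 :: (λv. -1) :: AP :: PRIM2(mul)]; D=[(∅, ∅, ∅)]⟩
step 11: ⟨S=[-3 :: -6]; E={p↦2}; C=[(λv. -1) :: AP :: PRIM2(mul)]; D=[(∅, ∅, ∅)]⟩
step 12: ⟨S=[clo(λv. -1, {p↦2}) :: -3 :: -6]; E={p↦2}; C=[AP :: PRIM2(mul)]; D=[(∅, ∅, ∅)]⟩
step 13: ⟨S=∅; E={v↦-3, p↦2}; C=[-1]; D=[([-6], {p↦2}, [PRIM2(mul)]) :: (∅, ∅, ∅)]⟩
step 14: ⟨S=[-1]; E={v↦-3, p↦2}; C=∅; D=[([-6], {p↦2}, [PRIM2(mul)]) :: (∅, ∅, ∅)]⟩
step 15: ⟨S=[-1 :: -6]; E={p↦2}; C=[PRIM2(mul)]; D=[(∅, ∅, ∅)]⟩
step 16: ⟨S=[6]; E={p↦2}; C=∅; D=[(∅, ∅, ∅)]⟩
step 17: ⟨S=[6]; E=∅; C=∅; D=∅⟩
→ final value 6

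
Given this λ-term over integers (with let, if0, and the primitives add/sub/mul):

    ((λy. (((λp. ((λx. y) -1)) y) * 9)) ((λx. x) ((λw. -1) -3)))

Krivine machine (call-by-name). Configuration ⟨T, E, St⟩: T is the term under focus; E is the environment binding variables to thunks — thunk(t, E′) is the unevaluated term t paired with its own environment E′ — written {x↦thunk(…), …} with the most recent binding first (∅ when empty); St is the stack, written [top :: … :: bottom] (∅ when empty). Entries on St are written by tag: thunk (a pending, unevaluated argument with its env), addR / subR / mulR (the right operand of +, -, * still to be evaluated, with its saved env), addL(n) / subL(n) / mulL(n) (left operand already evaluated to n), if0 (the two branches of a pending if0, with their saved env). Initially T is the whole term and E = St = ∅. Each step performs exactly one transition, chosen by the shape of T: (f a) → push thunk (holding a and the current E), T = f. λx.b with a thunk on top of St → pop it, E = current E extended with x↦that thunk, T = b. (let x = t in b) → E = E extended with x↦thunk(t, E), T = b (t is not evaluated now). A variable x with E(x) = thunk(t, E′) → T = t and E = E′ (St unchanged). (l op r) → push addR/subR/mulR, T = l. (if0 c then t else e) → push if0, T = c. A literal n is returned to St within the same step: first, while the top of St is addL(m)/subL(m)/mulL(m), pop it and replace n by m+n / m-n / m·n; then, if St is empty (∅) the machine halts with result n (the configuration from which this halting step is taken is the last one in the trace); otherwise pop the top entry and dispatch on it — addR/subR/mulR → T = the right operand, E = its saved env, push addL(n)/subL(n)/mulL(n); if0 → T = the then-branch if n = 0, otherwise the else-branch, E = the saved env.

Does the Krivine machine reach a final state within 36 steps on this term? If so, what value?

[0] ⟨T=((λy. (((λp. ((λx. y) -1)) y) * 9)) ((λx. x) ((λw. -1) -3))); E=∅; St=∅⟩
[1] ⟨T=(λy. (((λp. ((λx. y) -1)) y) * 9)); E=∅; St=[thunk]⟩
[2] ⟨T=(((λp. ((λx. y) -1)) y) * 9); E={y↦thunk(((λx. x) ((λw. -1) -3)), ∅)}; St=∅⟩
[3] ⟨T=((λp. ((λx. y) -1)) y); E={y↦thunk(((λx. x) ((λw. -1) -3)), ∅)}; St=[mulR]⟩
[4] ⟨T=(λp. ((λx. y) -1)); E={y↦thunk(((λx. x) ((λw. -1) -3)), ∅)}; St=[thunk :: mulR]⟩
[5] ⟨T=((λx. y) -1); E={p↦thunk(y, {y↦thunk(((λx. x) ((λw. -1) -3)), ∅)}), y↦thunk(((λx. x) ((λw. -1) -3)), ∅)}; St=[mulR]⟩
[6] ⟨T=(λx. y); E={p↦thunk(y, {y↦thunk(((λx. x) ((λw. -1) -3)), ∅)}), y↦thunk(((λx. x) ((λw. -1) -3)), ∅)}; St=[thunk :: mulR]⟩
[7] ⟨T=y; E={x↦thunk(-1, {p↦thunk(y, {y↦thunk(((λx. x) ((λw. -1) -3)), ∅)}), y↦thunk(((λx. x) ((λw. -1) -3)), ∅)}), p↦thunk(y, {y↦thunk(((λx. x) ((λw. -1) -3)), ∅)}), y↦thunk(((λx. x) ((λw. -1) -3)), ∅)}; St=[mulR]⟩
[8] ⟨T=((λx. x) ((λw. -1) -3)); E=∅; St=[mulR]⟩
[9] ⟨T=(λx. x); E=∅; St=[thunk :: mulR]⟩
[10] ⟨T=x; E={x↦thunk(((λw. -1) -3), ∅)}; St=[mulR]⟩
[11] ⟨T=((λw. -1) -3); E=∅; St=[mulR]⟩
[12] ⟨T=(λw. -1); E=∅; St=[thunk :: mulR]⟩
[13] ⟨T=-1; E={w↦thunk(-3, ∅)}; St=[mulR]⟩
[14] ⟨T=9; E={y↦thunk(((λx. x) ((λw. -1) -3)), ∅)}; St=[mulL(-1)]⟩
→ final value -9

Answer: -9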